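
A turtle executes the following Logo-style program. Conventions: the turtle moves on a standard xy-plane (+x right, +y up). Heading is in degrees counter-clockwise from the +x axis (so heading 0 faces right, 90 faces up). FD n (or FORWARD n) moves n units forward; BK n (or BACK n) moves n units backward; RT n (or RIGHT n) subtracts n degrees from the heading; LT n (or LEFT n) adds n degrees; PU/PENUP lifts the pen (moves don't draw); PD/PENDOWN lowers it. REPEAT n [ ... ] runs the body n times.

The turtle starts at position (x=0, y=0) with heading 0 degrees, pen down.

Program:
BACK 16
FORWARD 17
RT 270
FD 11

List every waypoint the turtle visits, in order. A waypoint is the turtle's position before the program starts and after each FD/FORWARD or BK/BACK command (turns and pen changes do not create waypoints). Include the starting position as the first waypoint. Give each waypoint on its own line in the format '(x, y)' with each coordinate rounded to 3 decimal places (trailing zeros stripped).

Answer: (0, 0)
(-16, 0)
(1, 0)
(1, 11)

Derivation:
Executing turtle program step by step:
Start: pos=(0,0), heading=0, pen down
BK 16: (0,0) -> (-16,0) [heading=0, draw]
FD 17: (-16,0) -> (1,0) [heading=0, draw]
RT 270: heading 0 -> 90
FD 11: (1,0) -> (1,11) [heading=90, draw]
Final: pos=(1,11), heading=90, 3 segment(s) drawn
Waypoints (4 total):
(0, 0)
(-16, 0)
(1, 0)
(1, 11)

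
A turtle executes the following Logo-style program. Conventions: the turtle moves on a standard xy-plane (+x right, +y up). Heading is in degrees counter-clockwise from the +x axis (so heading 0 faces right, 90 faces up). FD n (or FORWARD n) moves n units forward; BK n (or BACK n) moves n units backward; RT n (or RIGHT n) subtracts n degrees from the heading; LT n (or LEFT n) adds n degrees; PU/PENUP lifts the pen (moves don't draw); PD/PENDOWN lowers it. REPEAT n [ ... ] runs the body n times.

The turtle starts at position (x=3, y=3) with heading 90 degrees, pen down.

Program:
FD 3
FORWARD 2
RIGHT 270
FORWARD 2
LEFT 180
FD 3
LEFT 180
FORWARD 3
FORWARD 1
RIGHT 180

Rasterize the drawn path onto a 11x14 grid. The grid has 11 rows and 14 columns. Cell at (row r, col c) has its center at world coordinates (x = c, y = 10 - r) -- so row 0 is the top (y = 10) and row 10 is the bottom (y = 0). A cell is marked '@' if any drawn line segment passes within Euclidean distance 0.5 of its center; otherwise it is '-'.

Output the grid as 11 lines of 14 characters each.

Answer: --------------
--------------
@@@@@---------
---@----------
---@----------
---@----------
---@----------
---@----------
--------------
--------------
--------------

Derivation:
Segment 0: (3,3) -> (3,6)
Segment 1: (3,6) -> (3,8)
Segment 2: (3,8) -> (1,8)
Segment 3: (1,8) -> (4,8)
Segment 4: (4,8) -> (1,8)
Segment 5: (1,8) -> (0,8)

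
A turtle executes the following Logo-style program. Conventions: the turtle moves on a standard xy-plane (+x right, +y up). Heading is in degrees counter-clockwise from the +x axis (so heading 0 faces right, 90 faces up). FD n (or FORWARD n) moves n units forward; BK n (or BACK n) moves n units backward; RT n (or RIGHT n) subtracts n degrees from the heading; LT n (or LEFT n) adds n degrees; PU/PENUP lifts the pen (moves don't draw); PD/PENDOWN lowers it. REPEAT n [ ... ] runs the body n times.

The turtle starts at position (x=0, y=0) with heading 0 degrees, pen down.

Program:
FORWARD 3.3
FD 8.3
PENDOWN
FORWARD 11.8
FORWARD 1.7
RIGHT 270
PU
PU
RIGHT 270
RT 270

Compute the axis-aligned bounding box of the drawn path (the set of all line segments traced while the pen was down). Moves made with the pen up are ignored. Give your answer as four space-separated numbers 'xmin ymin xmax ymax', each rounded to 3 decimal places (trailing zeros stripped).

Answer: 0 0 25.1 0

Derivation:
Executing turtle program step by step:
Start: pos=(0,0), heading=0, pen down
FD 3.3: (0,0) -> (3.3,0) [heading=0, draw]
FD 8.3: (3.3,0) -> (11.6,0) [heading=0, draw]
PD: pen down
FD 11.8: (11.6,0) -> (23.4,0) [heading=0, draw]
FD 1.7: (23.4,0) -> (25.1,0) [heading=0, draw]
RT 270: heading 0 -> 90
PU: pen up
PU: pen up
RT 270: heading 90 -> 180
RT 270: heading 180 -> 270
Final: pos=(25.1,0), heading=270, 4 segment(s) drawn

Segment endpoints: x in {0, 3.3, 11.6, 23.4, 25.1}, y in {0}
xmin=0, ymin=0, xmax=25.1, ymax=0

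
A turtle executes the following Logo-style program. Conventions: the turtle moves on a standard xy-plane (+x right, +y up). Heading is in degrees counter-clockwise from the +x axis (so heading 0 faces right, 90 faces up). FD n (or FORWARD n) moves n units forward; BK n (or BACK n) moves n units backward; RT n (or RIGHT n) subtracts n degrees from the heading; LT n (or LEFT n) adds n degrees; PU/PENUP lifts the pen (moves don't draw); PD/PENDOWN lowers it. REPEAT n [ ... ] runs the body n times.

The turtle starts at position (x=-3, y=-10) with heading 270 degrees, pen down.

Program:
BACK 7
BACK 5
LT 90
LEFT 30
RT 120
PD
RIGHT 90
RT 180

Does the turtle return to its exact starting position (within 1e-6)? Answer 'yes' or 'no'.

Answer: no

Derivation:
Executing turtle program step by step:
Start: pos=(-3,-10), heading=270, pen down
BK 7: (-3,-10) -> (-3,-3) [heading=270, draw]
BK 5: (-3,-3) -> (-3,2) [heading=270, draw]
LT 90: heading 270 -> 0
LT 30: heading 0 -> 30
RT 120: heading 30 -> 270
PD: pen down
RT 90: heading 270 -> 180
RT 180: heading 180 -> 0
Final: pos=(-3,2), heading=0, 2 segment(s) drawn

Start position: (-3, -10)
Final position: (-3, 2)
Distance = 12; >= 1e-6 -> NOT closed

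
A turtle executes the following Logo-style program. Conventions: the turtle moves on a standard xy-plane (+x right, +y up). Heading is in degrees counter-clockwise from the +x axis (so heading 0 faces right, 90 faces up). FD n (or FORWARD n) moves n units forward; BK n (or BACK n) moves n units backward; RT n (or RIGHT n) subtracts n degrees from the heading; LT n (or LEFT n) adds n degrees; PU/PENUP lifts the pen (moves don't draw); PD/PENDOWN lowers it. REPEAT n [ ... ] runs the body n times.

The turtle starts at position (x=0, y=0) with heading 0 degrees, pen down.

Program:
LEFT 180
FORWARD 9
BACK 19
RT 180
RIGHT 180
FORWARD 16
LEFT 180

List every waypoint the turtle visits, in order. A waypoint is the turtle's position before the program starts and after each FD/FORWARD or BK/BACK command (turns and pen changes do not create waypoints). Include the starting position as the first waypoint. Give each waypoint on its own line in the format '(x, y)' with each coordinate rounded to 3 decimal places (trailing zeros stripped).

Executing turtle program step by step:
Start: pos=(0,0), heading=0, pen down
LT 180: heading 0 -> 180
FD 9: (0,0) -> (-9,0) [heading=180, draw]
BK 19: (-9,0) -> (10,0) [heading=180, draw]
RT 180: heading 180 -> 0
RT 180: heading 0 -> 180
FD 16: (10,0) -> (-6,0) [heading=180, draw]
LT 180: heading 180 -> 0
Final: pos=(-6,0), heading=0, 3 segment(s) drawn
Waypoints (4 total):
(0, 0)
(-9, 0)
(10, 0)
(-6, 0)

Answer: (0, 0)
(-9, 0)
(10, 0)
(-6, 0)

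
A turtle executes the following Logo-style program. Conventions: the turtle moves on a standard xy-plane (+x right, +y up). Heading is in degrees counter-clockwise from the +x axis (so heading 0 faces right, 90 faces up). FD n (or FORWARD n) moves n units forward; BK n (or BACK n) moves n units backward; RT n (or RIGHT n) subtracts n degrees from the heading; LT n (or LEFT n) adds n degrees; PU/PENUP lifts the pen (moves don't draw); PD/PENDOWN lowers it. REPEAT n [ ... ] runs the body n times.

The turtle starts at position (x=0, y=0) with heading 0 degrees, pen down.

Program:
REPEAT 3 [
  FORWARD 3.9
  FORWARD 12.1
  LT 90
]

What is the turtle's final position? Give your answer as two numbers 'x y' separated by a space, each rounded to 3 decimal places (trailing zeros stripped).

Answer: 0 16

Derivation:
Executing turtle program step by step:
Start: pos=(0,0), heading=0, pen down
REPEAT 3 [
  -- iteration 1/3 --
  FD 3.9: (0,0) -> (3.9,0) [heading=0, draw]
  FD 12.1: (3.9,0) -> (16,0) [heading=0, draw]
  LT 90: heading 0 -> 90
  -- iteration 2/3 --
  FD 3.9: (16,0) -> (16,3.9) [heading=90, draw]
  FD 12.1: (16,3.9) -> (16,16) [heading=90, draw]
  LT 90: heading 90 -> 180
  -- iteration 3/3 --
  FD 3.9: (16,16) -> (12.1,16) [heading=180, draw]
  FD 12.1: (12.1,16) -> (0,16) [heading=180, draw]
  LT 90: heading 180 -> 270
]
Final: pos=(0,16), heading=270, 6 segment(s) drawn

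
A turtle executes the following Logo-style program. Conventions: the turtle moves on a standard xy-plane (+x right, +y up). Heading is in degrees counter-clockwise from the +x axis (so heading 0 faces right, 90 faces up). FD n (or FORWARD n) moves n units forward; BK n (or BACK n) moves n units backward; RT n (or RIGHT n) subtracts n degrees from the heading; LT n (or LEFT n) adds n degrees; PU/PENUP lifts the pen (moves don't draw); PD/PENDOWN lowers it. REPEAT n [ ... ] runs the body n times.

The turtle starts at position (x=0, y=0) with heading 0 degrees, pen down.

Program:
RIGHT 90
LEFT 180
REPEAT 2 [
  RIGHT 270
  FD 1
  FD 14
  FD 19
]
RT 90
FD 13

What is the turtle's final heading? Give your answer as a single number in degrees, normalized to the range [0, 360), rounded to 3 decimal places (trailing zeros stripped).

Answer: 180

Derivation:
Executing turtle program step by step:
Start: pos=(0,0), heading=0, pen down
RT 90: heading 0 -> 270
LT 180: heading 270 -> 90
REPEAT 2 [
  -- iteration 1/2 --
  RT 270: heading 90 -> 180
  FD 1: (0,0) -> (-1,0) [heading=180, draw]
  FD 14: (-1,0) -> (-15,0) [heading=180, draw]
  FD 19: (-15,0) -> (-34,0) [heading=180, draw]
  -- iteration 2/2 --
  RT 270: heading 180 -> 270
  FD 1: (-34,0) -> (-34,-1) [heading=270, draw]
  FD 14: (-34,-1) -> (-34,-15) [heading=270, draw]
  FD 19: (-34,-15) -> (-34,-34) [heading=270, draw]
]
RT 90: heading 270 -> 180
FD 13: (-34,-34) -> (-47,-34) [heading=180, draw]
Final: pos=(-47,-34), heading=180, 7 segment(s) drawn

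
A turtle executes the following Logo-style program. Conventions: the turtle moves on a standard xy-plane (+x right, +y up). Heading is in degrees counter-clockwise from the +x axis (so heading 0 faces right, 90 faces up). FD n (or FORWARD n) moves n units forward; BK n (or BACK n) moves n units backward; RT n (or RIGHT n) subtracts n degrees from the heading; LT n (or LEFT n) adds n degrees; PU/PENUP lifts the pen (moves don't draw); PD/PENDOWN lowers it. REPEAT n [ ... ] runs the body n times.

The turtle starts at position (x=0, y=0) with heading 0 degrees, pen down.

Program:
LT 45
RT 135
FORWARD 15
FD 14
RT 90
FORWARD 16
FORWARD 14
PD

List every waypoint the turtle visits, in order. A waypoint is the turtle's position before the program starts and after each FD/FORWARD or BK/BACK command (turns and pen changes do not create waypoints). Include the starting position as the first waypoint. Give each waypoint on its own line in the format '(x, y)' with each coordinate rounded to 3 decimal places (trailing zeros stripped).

Executing turtle program step by step:
Start: pos=(0,0), heading=0, pen down
LT 45: heading 0 -> 45
RT 135: heading 45 -> 270
FD 15: (0,0) -> (0,-15) [heading=270, draw]
FD 14: (0,-15) -> (0,-29) [heading=270, draw]
RT 90: heading 270 -> 180
FD 16: (0,-29) -> (-16,-29) [heading=180, draw]
FD 14: (-16,-29) -> (-30,-29) [heading=180, draw]
PD: pen down
Final: pos=(-30,-29), heading=180, 4 segment(s) drawn
Waypoints (5 total):
(0, 0)
(0, -15)
(0, -29)
(-16, -29)
(-30, -29)

Answer: (0, 0)
(0, -15)
(0, -29)
(-16, -29)
(-30, -29)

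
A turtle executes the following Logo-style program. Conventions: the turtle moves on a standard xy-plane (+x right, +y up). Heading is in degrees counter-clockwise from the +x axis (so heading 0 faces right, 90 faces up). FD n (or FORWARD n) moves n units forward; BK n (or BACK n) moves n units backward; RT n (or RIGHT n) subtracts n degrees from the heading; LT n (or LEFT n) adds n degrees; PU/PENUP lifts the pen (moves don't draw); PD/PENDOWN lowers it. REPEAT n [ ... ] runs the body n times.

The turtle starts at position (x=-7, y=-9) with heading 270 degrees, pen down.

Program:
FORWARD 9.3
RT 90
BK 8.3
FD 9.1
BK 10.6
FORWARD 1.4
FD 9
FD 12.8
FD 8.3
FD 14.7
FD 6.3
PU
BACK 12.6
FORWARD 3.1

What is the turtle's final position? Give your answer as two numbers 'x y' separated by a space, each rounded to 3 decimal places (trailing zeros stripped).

Answer: -40.2 -18.3

Derivation:
Executing turtle program step by step:
Start: pos=(-7,-9), heading=270, pen down
FD 9.3: (-7,-9) -> (-7,-18.3) [heading=270, draw]
RT 90: heading 270 -> 180
BK 8.3: (-7,-18.3) -> (1.3,-18.3) [heading=180, draw]
FD 9.1: (1.3,-18.3) -> (-7.8,-18.3) [heading=180, draw]
BK 10.6: (-7.8,-18.3) -> (2.8,-18.3) [heading=180, draw]
FD 1.4: (2.8,-18.3) -> (1.4,-18.3) [heading=180, draw]
FD 9: (1.4,-18.3) -> (-7.6,-18.3) [heading=180, draw]
FD 12.8: (-7.6,-18.3) -> (-20.4,-18.3) [heading=180, draw]
FD 8.3: (-20.4,-18.3) -> (-28.7,-18.3) [heading=180, draw]
FD 14.7: (-28.7,-18.3) -> (-43.4,-18.3) [heading=180, draw]
FD 6.3: (-43.4,-18.3) -> (-49.7,-18.3) [heading=180, draw]
PU: pen up
BK 12.6: (-49.7,-18.3) -> (-37.1,-18.3) [heading=180, move]
FD 3.1: (-37.1,-18.3) -> (-40.2,-18.3) [heading=180, move]
Final: pos=(-40.2,-18.3), heading=180, 10 segment(s) drawn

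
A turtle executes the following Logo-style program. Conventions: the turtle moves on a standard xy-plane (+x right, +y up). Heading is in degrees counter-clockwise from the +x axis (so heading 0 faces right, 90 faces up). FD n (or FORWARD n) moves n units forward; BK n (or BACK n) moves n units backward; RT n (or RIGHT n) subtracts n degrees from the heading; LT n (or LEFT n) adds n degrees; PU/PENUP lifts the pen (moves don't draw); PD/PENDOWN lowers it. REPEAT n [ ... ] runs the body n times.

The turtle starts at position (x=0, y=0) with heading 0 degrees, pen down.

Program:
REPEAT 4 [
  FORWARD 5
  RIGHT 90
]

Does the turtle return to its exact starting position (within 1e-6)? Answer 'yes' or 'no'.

Executing turtle program step by step:
Start: pos=(0,0), heading=0, pen down
REPEAT 4 [
  -- iteration 1/4 --
  FD 5: (0,0) -> (5,0) [heading=0, draw]
  RT 90: heading 0 -> 270
  -- iteration 2/4 --
  FD 5: (5,0) -> (5,-5) [heading=270, draw]
  RT 90: heading 270 -> 180
  -- iteration 3/4 --
  FD 5: (5,-5) -> (0,-5) [heading=180, draw]
  RT 90: heading 180 -> 90
  -- iteration 4/4 --
  FD 5: (0,-5) -> (0,0) [heading=90, draw]
  RT 90: heading 90 -> 0
]
Final: pos=(0,0), heading=0, 4 segment(s) drawn

Start position: (0, 0)
Final position: (0, 0)
Distance = 0; < 1e-6 -> CLOSED

Answer: yes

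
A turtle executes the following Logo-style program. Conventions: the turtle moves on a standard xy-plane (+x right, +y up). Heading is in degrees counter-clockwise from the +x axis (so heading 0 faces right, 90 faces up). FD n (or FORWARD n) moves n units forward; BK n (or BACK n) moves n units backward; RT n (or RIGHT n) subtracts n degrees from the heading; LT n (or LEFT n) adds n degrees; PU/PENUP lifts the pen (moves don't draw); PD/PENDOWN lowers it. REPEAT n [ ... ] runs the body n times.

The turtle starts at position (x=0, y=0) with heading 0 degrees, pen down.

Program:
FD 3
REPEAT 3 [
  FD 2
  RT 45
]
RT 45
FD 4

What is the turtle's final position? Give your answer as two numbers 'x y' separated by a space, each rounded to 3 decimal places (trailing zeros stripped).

Answer: 2.414 -3.414

Derivation:
Executing turtle program step by step:
Start: pos=(0,0), heading=0, pen down
FD 3: (0,0) -> (3,0) [heading=0, draw]
REPEAT 3 [
  -- iteration 1/3 --
  FD 2: (3,0) -> (5,0) [heading=0, draw]
  RT 45: heading 0 -> 315
  -- iteration 2/3 --
  FD 2: (5,0) -> (6.414,-1.414) [heading=315, draw]
  RT 45: heading 315 -> 270
  -- iteration 3/3 --
  FD 2: (6.414,-1.414) -> (6.414,-3.414) [heading=270, draw]
  RT 45: heading 270 -> 225
]
RT 45: heading 225 -> 180
FD 4: (6.414,-3.414) -> (2.414,-3.414) [heading=180, draw]
Final: pos=(2.414,-3.414), heading=180, 5 segment(s) drawn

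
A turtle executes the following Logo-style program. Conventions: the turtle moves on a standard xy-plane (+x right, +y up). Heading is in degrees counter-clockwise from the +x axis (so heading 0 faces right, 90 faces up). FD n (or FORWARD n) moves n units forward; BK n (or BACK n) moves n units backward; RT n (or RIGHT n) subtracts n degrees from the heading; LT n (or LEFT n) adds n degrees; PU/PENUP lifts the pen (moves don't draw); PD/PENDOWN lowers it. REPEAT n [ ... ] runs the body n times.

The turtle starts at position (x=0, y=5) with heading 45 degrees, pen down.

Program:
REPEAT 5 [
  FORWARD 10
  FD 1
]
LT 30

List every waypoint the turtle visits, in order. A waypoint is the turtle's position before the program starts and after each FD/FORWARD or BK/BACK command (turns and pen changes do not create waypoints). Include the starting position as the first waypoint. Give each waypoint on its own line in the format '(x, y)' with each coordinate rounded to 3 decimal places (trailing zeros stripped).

Executing turtle program step by step:
Start: pos=(0,5), heading=45, pen down
REPEAT 5 [
  -- iteration 1/5 --
  FD 10: (0,5) -> (7.071,12.071) [heading=45, draw]
  FD 1: (7.071,12.071) -> (7.778,12.778) [heading=45, draw]
  -- iteration 2/5 --
  FD 10: (7.778,12.778) -> (14.849,19.849) [heading=45, draw]
  FD 1: (14.849,19.849) -> (15.556,20.556) [heading=45, draw]
  -- iteration 3/5 --
  FD 10: (15.556,20.556) -> (22.627,27.627) [heading=45, draw]
  FD 1: (22.627,27.627) -> (23.335,28.335) [heading=45, draw]
  -- iteration 4/5 --
  FD 10: (23.335,28.335) -> (30.406,35.406) [heading=45, draw]
  FD 1: (30.406,35.406) -> (31.113,36.113) [heading=45, draw]
  -- iteration 5/5 --
  FD 10: (31.113,36.113) -> (38.184,43.184) [heading=45, draw]
  FD 1: (38.184,43.184) -> (38.891,43.891) [heading=45, draw]
]
LT 30: heading 45 -> 75
Final: pos=(38.891,43.891), heading=75, 10 segment(s) drawn
Waypoints (11 total):
(0, 5)
(7.071, 12.071)
(7.778, 12.778)
(14.849, 19.849)
(15.556, 20.556)
(22.627, 27.627)
(23.335, 28.335)
(30.406, 35.406)
(31.113, 36.113)
(38.184, 43.184)
(38.891, 43.891)

Answer: (0, 5)
(7.071, 12.071)
(7.778, 12.778)
(14.849, 19.849)
(15.556, 20.556)
(22.627, 27.627)
(23.335, 28.335)
(30.406, 35.406)
(31.113, 36.113)
(38.184, 43.184)
(38.891, 43.891)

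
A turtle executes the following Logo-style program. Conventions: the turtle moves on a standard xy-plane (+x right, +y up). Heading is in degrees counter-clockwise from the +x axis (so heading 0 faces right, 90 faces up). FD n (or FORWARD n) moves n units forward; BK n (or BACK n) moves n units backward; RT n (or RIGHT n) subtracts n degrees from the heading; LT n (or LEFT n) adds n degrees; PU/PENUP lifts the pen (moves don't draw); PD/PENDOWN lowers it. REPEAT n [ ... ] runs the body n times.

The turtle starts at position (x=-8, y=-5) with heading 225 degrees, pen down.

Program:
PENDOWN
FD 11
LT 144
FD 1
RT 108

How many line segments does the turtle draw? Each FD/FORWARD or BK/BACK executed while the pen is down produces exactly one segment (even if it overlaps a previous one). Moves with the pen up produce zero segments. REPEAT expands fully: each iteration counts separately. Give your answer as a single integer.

Answer: 2

Derivation:
Executing turtle program step by step:
Start: pos=(-8,-5), heading=225, pen down
PD: pen down
FD 11: (-8,-5) -> (-15.778,-12.778) [heading=225, draw]
LT 144: heading 225 -> 9
FD 1: (-15.778,-12.778) -> (-14.79,-12.622) [heading=9, draw]
RT 108: heading 9 -> 261
Final: pos=(-14.79,-12.622), heading=261, 2 segment(s) drawn
Segments drawn: 2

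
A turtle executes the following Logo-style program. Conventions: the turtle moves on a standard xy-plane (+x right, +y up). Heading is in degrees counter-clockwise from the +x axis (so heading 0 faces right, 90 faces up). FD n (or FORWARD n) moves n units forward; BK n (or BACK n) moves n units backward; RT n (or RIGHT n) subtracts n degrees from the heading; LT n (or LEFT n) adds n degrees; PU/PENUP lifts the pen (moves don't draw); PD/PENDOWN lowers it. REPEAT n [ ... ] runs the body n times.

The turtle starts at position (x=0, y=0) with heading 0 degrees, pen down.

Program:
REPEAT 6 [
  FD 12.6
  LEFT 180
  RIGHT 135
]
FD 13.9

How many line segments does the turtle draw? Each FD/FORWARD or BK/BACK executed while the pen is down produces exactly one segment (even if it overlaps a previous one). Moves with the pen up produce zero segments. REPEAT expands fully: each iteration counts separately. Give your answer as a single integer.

Answer: 7

Derivation:
Executing turtle program step by step:
Start: pos=(0,0), heading=0, pen down
REPEAT 6 [
  -- iteration 1/6 --
  FD 12.6: (0,0) -> (12.6,0) [heading=0, draw]
  LT 180: heading 0 -> 180
  RT 135: heading 180 -> 45
  -- iteration 2/6 --
  FD 12.6: (12.6,0) -> (21.51,8.91) [heading=45, draw]
  LT 180: heading 45 -> 225
  RT 135: heading 225 -> 90
  -- iteration 3/6 --
  FD 12.6: (21.51,8.91) -> (21.51,21.51) [heading=90, draw]
  LT 180: heading 90 -> 270
  RT 135: heading 270 -> 135
  -- iteration 4/6 --
  FD 12.6: (21.51,21.51) -> (12.6,30.419) [heading=135, draw]
  LT 180: heading 135 -> 315
  RT 135: heading 315 -> 180
  -- iteration 5/6 --
  FD 12.6: (12.6,30.419) -> (0,30.419) [heading=180, draw]
  LT 180: heading 180 -> 0
  RT 135: heading 0 -> 225
  -- iteration 6/6 --
  FD 12.6: (0,30.419) -> (-8.91,21.51) [heading=225, draw]
  LT 180: heading 225 -> 45
  RT 135: heading 45 -> 270
]
FD 13.9: (-8.91,21.51) -> (-8.91,7.61) [heading=270, draw]
Final: pos=(-8.91,7.61), heading=270, 7 segment(s) drawn
Segments drawn: 7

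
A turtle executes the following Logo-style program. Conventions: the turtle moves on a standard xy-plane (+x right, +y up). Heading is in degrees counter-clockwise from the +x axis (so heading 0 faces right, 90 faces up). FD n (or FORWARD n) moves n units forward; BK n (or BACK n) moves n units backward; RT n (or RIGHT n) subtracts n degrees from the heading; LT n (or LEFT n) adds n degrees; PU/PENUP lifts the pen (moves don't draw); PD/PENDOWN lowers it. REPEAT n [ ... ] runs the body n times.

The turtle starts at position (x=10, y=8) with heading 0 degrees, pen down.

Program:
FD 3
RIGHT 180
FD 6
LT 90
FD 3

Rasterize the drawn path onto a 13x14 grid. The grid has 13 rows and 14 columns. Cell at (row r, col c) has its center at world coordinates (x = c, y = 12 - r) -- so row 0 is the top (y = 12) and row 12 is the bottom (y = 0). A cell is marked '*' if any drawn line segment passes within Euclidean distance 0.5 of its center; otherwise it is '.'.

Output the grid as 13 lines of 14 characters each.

Segment 0: (10,8) -> (13,8)
Segment 1: (13,8) -> (7,8)
Segment 2: (7,8) -> (7,5)

Answer: ..............
..............
..............
..............
.......*******
.......*......
.......*......
.......*......
..............
..............
..............
..............
..............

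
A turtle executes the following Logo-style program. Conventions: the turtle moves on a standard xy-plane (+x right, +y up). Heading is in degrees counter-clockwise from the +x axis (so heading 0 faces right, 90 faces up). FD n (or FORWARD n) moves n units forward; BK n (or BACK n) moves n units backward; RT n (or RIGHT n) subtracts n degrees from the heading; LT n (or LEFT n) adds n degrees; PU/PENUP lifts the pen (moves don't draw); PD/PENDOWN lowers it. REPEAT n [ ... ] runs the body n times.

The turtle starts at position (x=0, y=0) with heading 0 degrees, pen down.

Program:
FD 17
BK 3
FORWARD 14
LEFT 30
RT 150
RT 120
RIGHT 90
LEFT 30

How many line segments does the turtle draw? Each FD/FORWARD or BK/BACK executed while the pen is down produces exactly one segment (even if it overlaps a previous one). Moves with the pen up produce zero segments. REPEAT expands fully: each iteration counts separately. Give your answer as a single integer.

Answer: 3

Derivation:
Executing turtle program step by step:
Start: pos=(0,0), heading=0, pen down
FD 17: (0,0) -> (17,0) [heading=0, draw]
BK 3: (17,0) -> (14,0) [heading=0, draw]
FD 14: (14,0) -> (28,0) [heading=0, draw]
LT 30: heading 0 -> 30
RT 150: heading 30 -> 240
RT 120: heading 240 -> 120
RT 90: heading 120 -> 30
LT 30: heading 30 -> 60
Final: pos=(28,0), heading=60, 3 segment(s) drawn
Segments drawn: 3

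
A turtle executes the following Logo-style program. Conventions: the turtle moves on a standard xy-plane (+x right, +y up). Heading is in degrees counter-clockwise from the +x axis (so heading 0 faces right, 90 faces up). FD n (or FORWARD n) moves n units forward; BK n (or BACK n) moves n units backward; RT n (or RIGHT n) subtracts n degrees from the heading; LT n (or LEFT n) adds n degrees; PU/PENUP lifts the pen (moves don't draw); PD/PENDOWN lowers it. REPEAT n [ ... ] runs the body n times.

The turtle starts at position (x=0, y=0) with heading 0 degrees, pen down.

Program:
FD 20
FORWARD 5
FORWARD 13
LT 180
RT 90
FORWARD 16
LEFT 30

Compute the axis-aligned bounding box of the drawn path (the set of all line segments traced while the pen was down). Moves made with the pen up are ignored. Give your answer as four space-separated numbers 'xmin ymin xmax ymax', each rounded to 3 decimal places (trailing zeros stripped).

Answer: 0 0 38 16

Derivation:
Executing turtle program step by step:
Start: pos=(0,0), heading=0, pen down
FD 20: (0,0) -> (20,0) [heading=0, draw]
FD 5: (20,0) -> (25,0) [heading=0, draw]
FD 13: (25,0) -> (38,0) [heading=0, draw]
LT 180: heading 0 -> 180
RT 90: heading 180 -> 90
FD 16: (38,0) -> (38,16) [heading=90, draw]
LT 30: heading 90 -> 120
Final: pos=(38,16), heading=120, 4 segment(s) drawn

Segment endpoints: x in {0, 20, 25, 38}, y in {0, 16}
xmin=0, ymin=0, xmax=38, ymax=16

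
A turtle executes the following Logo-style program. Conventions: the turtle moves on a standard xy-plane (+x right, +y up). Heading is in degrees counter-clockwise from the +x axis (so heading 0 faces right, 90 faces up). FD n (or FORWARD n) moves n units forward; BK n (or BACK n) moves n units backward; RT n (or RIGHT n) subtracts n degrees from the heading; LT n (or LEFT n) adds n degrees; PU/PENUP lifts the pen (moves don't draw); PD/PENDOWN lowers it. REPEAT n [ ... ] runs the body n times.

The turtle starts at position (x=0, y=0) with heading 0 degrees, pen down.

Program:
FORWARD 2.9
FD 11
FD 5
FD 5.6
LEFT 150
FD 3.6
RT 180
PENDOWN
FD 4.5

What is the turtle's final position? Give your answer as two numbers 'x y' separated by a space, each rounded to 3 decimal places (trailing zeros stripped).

Answer: 25.279 -0.45

Derivation:
Executing turtle program step by step:
Start: pos=(0,0), heading=0, pen down
FD 2.9: (0,0) -> (2.9,0) [heading=0, draw]
FD 11: (2.9,0) -> (13.9,0) [heading=0, draw]
FD 5: (13.9,0) -> (18.9,0) [heading=0, draw]
FD 5.6: (18.9,0) -> (24.5,0) [heading=0, draw]
LT 150: heading 0 -> 150
FD 3.6: (24.5,0) -> (21.382,1.8) [heading=150, draw]
RT 180: heading 150 -> 330
PD: pen down
FD 4.5: (21.382,1.8) -> (25.279,-0.45) [heading=330, draw]
Final: pos=(25.279,-0.45), heading=330, 6 segment(s) drawn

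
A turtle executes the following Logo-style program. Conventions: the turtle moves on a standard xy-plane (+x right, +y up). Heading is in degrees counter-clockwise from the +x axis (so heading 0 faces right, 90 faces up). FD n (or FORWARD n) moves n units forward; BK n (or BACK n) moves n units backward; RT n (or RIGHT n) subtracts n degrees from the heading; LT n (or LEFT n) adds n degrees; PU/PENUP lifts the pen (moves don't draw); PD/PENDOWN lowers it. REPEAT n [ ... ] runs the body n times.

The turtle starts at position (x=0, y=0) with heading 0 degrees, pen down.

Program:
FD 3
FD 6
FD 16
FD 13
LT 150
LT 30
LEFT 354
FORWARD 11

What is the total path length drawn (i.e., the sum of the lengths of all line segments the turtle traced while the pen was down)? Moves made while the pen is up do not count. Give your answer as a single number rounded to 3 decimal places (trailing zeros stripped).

Executing turtle program step by step:
Start: pos=(0,0), heading=0, pen down
FD 3: (0,0) -> (3,0) [heading=0, draw]
FD 6: (3,0) -> (9,0) [heading=0, draw]
FD 16: (9,0) -> (25,0) [heading=0, draw]
FD 13: (25,0) -> (38,0) [heading=0, draw]
LT 150: heading 0 -> 150
LT 30: heading 150 -> 180
LT 354: heading 180 -> 174
FD 11: (38,0) -> (27.06,1.15) [heading=174, draw]
Final: pos=(27.06,1.15), heading=174, 5 segment(s) drawn

Segment lengths:
  seg 1: (0,0) -> (3,0), length = 3
  seg 2: (3,0) -> (9,0), length = 6
  seg 3: (9,0) -> (25,0), length = 16
  seg 4: (25,0) -> (38,0), length = 13
  seg 5: (38,0) -> (27.06,1.15), length = 11
Total = 49

Answer: 49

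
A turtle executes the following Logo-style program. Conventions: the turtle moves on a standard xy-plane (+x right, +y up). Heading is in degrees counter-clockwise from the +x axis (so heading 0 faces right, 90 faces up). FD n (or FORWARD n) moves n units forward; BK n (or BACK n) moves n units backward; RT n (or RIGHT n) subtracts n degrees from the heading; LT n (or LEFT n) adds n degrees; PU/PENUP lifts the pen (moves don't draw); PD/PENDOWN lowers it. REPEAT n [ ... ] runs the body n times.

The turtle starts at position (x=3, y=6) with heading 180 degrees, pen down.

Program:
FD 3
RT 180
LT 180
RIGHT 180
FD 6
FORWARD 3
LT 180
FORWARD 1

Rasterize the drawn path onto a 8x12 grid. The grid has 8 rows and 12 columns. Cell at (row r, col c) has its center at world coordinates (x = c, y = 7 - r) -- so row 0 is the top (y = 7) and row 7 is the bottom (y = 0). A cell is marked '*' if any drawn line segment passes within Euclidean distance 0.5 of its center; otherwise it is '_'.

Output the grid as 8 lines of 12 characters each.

Answer: ____________
**********__
____________
____________
____________
____________
____________
____________

Derivation:
Segment 0: (3,6) -> (0,6)
Segment 1: (0,6) -> (6,6)
Segment 2: (6,6) -> (9,6)
Segment 3: (9,6) -> (8,6)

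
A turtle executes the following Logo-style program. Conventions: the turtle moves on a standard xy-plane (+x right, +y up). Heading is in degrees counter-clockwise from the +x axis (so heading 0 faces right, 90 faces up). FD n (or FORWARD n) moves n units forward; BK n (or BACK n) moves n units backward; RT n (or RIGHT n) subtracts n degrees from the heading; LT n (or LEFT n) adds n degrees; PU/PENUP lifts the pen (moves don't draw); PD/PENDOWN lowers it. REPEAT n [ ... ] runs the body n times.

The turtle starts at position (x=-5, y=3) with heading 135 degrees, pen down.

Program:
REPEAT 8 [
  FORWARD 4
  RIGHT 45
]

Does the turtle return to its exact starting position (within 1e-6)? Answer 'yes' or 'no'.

Answer: yes

Derivation:
Executing turtle program step by step:
Start: pos=(-5,3), heading=135, pen down
REPEAT 8 [
  -- iteration 1/8 --
  FD 4: (-5,3) -> (-7.828,5.828) [heading=135, draw]
  RT 45: heading 135 -> 90
  -- iteration 2/8 --
  FD 4: (-7.828,5.828) -> (-7.828,9.828) [heading=90, draw]
  RT 45: heading 90 -> 45
  -- iteration 3/8 --
  FD 4: (-7.828,9.828) -> (-5,12.657) [heading=45, draw]
  RT 45: heading 45 -> 0
  -- iteration 4/8 --
  FD 4: (-5,12.657) -> (-1,12.657) [heading=0, draw]
  RT 45: heading 0 -> 315
  -- iteration 5/8 --
  FD 4: (-1,12.657) -> (1.828,9.828) [heading=315, draw]
  RT 45: heading 315 -> 270
  -- iteration 6/8 --
  FD 4: (1.828,9.828) -> (1.828,5.828) [heading=270, draw]
  RT 45: heading 270 -> 225
  -- iteration 7/8 --
  FD 4: (1.828,5.828) -> (-1,3) [heading=225, draw]
  RT 45: heading 225 -> 180
  -- iteration 8/8 --
  FD 4: (-1,3) -> (-5,3) [heading=180, draw]
  RT 45: heading 180 -> 135
]
Final: pos=(-5,3), heading=135, 8 segment(s) drawn

Start position: (-5, 3)
Final position: (-5, 3)
Distance = 0; < 1e-6 -> CLOSED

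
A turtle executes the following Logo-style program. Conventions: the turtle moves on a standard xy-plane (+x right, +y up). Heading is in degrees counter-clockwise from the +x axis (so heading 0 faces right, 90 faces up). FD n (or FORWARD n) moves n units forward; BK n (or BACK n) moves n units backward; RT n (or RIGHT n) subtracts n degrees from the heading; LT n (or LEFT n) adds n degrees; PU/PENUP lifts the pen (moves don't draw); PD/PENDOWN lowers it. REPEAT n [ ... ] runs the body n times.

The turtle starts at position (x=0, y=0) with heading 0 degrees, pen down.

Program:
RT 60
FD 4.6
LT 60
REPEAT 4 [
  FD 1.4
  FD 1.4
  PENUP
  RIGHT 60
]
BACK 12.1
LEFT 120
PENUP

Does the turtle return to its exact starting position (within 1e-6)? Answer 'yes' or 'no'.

Executing turtle program step by step:
Start: pos=(0,0), heading=0, pen down
RT 60: heading 0 -> 300
FD 4.6: (0,0) -> (2.3,-3.984) [heading=300, draw]
LT 60: heading 300 -> 0
REPEAT 4 [
  -- iteration 1/4 --
  FD 1.4: (2.3,-3.984) -> (3.7,-3.984) [heading=0, draw]
  FD 1.4: (3.7,-3.984) -> (5.1,-3.984) [heading=0, draw]
  PU: pen up
  RT 60: heading 0 -> 300
  -- iteration 2/4 --
  FD 1.4: (5.1,-3.984) -> (5.8,-5.196) [heading=300, move]
  FD 1.4: (5.8,-5.196) -> (6.5,-6.409) [heading=300, move]
  PU: pen up
  RT 60: heading 300 -> 240
  -- iteration 3/4 --
  FD 1.4: (6.5,-6.409) -> (5.8,-7.621) [heading=240, move]
  FD 1.4: (5.8,-7.621) -> (5.1,-8.833) [heading=240, move]
  PU: pen up
  RT 60: heading 240 -> 180
  -- iteration 4/4 --
  FD 1.4: (5.1,-8.833) -> (3.7,-8.833) [heading=180, move]
  FD 1.4: (3.7,-8.833) -> (2.3,-8.833) [heading=180, move]
  PU: pen up
  RT 60: heading 180 -> 120
]
BK 12.1: (2.3,-8.833) -> (8.35,-19.312) [heading=120, move]
LT 120: heading 120 -> 240
PU: pen up
Final: pos=(8.35,-19.312), heading=240, 3 segment(s) drawn

Start position: (0, 0)
Final position: (8.35, -19.312)
Distance = 21.04; >= 1e-6 -> NOT closed

Answer: no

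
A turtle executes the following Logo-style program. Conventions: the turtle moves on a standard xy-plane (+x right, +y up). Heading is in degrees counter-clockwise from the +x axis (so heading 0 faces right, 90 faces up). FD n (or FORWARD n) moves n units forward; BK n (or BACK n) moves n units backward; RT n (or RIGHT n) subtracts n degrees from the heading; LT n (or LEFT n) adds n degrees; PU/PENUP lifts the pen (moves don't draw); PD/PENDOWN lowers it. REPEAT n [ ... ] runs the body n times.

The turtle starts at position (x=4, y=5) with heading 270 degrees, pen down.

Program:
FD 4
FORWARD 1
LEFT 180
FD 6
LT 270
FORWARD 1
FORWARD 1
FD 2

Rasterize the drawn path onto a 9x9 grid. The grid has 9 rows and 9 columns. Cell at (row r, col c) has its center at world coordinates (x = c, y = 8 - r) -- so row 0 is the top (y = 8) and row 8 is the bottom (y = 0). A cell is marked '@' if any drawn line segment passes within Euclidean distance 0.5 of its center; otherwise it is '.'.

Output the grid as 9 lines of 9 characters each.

Segment 0: (4,5) -> (4,1)
Segment 1: (4,1) -> (4,0)
Segment 2: (4,0) -> (4,6)
Segment 3: (4,6) -> (5,6)
Segment 4: (5,6) -> (6,6)
Segment 5: (6,6) -> (8,6)

Answer: .........
.........
....@@@@@
....@....
....@....
....@....
....@....
....@....
....@....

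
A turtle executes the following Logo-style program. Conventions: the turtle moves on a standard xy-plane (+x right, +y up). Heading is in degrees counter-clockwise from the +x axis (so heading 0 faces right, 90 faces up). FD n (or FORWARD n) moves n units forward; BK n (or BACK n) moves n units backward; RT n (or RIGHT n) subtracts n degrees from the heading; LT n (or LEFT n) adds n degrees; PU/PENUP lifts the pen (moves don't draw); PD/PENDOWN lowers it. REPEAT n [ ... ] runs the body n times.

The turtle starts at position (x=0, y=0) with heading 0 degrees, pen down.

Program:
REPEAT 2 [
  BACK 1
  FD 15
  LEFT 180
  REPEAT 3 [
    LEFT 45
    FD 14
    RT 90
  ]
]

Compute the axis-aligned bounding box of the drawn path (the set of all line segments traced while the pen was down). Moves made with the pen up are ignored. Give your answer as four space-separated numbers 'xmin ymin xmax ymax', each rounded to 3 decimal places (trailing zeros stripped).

Answer: -33.799 -14 14 9.899

Derivation:
Executing turtle program step by step:
Start: pos=(0,0), heading=0, pen down
REPEAT 2 [
  -- iteration 1/2 --
  BK 1: (0,0) -> (-1,0) [heading=0, draw]
  FD 15: (-1,0) -> (14,0) [heading=0, draw]
  LT 180: heading 0 -> 180
  REPEAT 3 [
    -- iteration 1/3 --
    LT 45: heading 180 -> 225
    FD 14: (14,0) -> (4.101,-9.899) [heading=225, draw]
    RT 90: heading 225 -> 135
    -- iteration 2/3 --
    LT 45: heading 135 -> 180
    FD 14: (4.101,-9.899) -> (-9.899,-9.899) [heading=180, draw]
    RT 90: heading 180 -> 90
    -- iteration 3/3 --
    LT 45: heading 90 -> 135
    FD 14: (-9.899,-9.899) -> (-19.799,0) [heading=135, draw]
    RT 90: heading 135 -> 45
  ]
  -- iteration 2/2 --
  BK 1: (-19.799,0) -> (-20.506,-0.707) [heading=45, draw]
  FD 15: (-20.506,-0.707) -> (-9.899,9.899) [heading=45, draw]
  LT 180: heading 45 -> 225
  REPEAT 3 [
    -- iteration 1/3 --
    LT 45: heading 225 -> 270
    FD 14: (-9.899,9.899) -> (-9.899,-4.101) [heading=270, draw]
    RT 90: heading 270 -> 180
    -- iteration 2/3 --
    LT 45: heading 180 -> 225
    FD 14: (-9.899,-4.101) -> (-19.799,-14) [heading=225, draw]
    RT 90: heading 225 -> 135
    -- iteration 3/3 --
    LT 45: heading 135 -> 180
    FD 14: (-19.799,-14) -> (-33.799,-14) [heading=180, draw]
    RT 90: heading 180 -> 90
  ]
]
Final: pos=(-33.799,-14), heading=90, 10 segment(s) drawn

Segment endpoints: x in {-33.799, -20.506, -19.799, -19.799, -9.899, -9.899, -9.899, -1, 0, 4.101, 14}, y in {-14, -14, -9.899, -9.899, -4.101, -0.707, 0, 0, 9.899}
xmin=-33.799, ymin=-14, xmax=14, ymax=9.899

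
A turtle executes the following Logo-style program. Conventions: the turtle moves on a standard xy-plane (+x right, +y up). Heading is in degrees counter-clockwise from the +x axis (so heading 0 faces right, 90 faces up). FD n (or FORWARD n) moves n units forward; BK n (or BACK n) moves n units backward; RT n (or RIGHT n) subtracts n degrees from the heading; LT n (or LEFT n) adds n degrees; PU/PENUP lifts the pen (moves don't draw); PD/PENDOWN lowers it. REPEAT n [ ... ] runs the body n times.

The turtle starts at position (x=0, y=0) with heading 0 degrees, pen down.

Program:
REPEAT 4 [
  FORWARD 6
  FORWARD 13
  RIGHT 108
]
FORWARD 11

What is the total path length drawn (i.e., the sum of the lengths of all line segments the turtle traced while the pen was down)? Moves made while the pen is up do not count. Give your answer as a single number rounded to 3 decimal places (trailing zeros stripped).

Executing turtle program step by step:
Start: pos=(0,0), heading=0, pen down
REPEAT 4 [
  -- iteration 1/4 --
  FD 6: (0,0) -> (6,0) [heading=0, draw]
  FD 13: (6,0) -> (19,0) [heading=0, draw]
  RT 108: heading 0 -> 252
  -- iteration 2/4 --
  FD 6: (19,0) -> (17.146,-5.706) [heading=252, draw]
  FD 13: (17.146,-5.706) -> (13.129,-18.07) [heading=252, draw]
  RT 108: heading 252 -> 144
  -- iteration 3/4 --
  FD 6: (13.129,-18.07) -> (8.275,-14.543) [heading=144, draw]
  FD 13: (8.275,-14.543) -> (-2.243,-6.902) [heading=144, draw]
  RT 108: heading 144 -> 36
  -- iteration 4/4 --
  FD 6: (-2.243,-6.902) -> (2.611,-3.375) [heading=36, draw]
  FD 13: (2.611,-3.375) -> (13.129,4.266) [heading=36, draw]
  RT 108: heading 36 -> 288
]
FD 11: (13.129,4.266) -> (16.528,-6.196) [heading=288, draw]
Final: pos=(16.528,-6.196), heading=288, 9 segment(s) drawn

Segment lengths:
  seg 1: (0,0) -> (6,0), length = 6
  seg 2: (6,0) -> (19,0), length = 13
  seg 3: (19,0) -> (17.146,-5.706), length = 6
  seg 4: (17.146,-5.706) -> (13.129,-18.07), length = 13
  seg 5: (13.129,-18.07) -> (8.275,-14.543), length = 6
  seg 6: (8.275,-14.543) -> (-2.243,-6.902), length = 13
  seg 7: (-2.243,-6.902) -> (2.611,-3.375), length = 6
  seg 8: (2.611,-3.375) -> (13.129,4.266), length = 13
  seg 9: (13.129,4.266) -> (16.528,-6.196), length = 11
Total = 87

Answer: 87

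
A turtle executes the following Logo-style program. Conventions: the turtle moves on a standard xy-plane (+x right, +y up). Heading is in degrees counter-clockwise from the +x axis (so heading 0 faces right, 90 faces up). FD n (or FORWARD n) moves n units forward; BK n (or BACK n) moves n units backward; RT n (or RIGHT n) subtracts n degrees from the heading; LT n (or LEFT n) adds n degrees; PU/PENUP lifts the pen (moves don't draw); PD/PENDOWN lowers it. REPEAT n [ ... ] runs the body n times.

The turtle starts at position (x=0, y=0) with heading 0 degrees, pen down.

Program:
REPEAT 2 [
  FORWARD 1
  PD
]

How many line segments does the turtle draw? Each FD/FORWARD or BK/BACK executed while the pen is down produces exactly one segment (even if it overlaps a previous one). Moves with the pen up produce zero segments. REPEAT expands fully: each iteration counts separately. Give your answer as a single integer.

Answer: 2

Derivation:
Executing turtle program step by step:
Start: pos=(0,0), heading=0, pen down
REPEAT 2 [
  -- iteration 1/2 --
  FD 1: (0,0) -> (1,0) [heading=0, draw]
  PD: pen down
  -- iteration 2/2 --
  FD 1: (1,0) -> (2,0) [heading=0, draw]
  PD: pen down
]
Final: pos=(2,0), heading=0, 2 segment(s) drawn
Segments drawn: 2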